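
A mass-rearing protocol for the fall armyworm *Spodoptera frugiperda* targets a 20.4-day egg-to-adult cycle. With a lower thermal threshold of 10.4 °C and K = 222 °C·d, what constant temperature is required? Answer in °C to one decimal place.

21.3 °C

Required daily accumulation = 222 / 20.4 = 10.882 DD/day.
T = T_base + 10.882 = 10.4 + 10.882 = 21.282 ≈ 21.3 °C.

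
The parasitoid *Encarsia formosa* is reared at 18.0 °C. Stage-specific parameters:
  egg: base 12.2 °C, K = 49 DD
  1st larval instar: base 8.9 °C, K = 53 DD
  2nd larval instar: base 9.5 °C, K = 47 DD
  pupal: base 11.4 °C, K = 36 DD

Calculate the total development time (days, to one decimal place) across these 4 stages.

25.3 days

egg: 49 / (18.0 − 12.2) = 49 / 5.8 = 8.448 d.
1st larval instar: 53 / (18.0 − 8.9) = 53 / 9.1 = 5.824 d.
2nd larval instar: 47 / (18.0 − 9.5) = 47 / 8.5 = 5.529 d.
pupal: 36 / (18.0 − 11.4) = 36 / 6.6 = 5.455 d.
Sum = 25.256 ≈ 25.3 days.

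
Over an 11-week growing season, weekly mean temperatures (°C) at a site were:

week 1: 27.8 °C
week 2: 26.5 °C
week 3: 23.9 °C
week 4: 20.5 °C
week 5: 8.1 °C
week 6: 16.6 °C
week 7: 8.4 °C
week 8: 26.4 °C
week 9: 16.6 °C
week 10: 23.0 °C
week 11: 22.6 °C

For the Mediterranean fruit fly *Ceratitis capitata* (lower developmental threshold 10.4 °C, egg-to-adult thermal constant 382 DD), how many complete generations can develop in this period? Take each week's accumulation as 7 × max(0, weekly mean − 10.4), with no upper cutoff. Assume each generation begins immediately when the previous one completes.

2 generations

Weekly DD (7 × max(0, T̄ − 10.4)): 121.8, 112.7, 94.5, 70.7, 0.0, 43.4, 0.0, 112.0, 43.4, 88.2, 85.4.
Season total = 772.1 DD.
Complete generations = ⌊772.1 / 382⌋ = 2.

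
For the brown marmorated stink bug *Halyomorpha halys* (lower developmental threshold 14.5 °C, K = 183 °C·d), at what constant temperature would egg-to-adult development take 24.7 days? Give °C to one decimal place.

Required daily accumulation = 183 / 24.7 = 7.409 DD/day.
T = T_base + 7.409 = 14.5 + 7.409 = 21.909 ≈ 21.9 °C.

21.9 °C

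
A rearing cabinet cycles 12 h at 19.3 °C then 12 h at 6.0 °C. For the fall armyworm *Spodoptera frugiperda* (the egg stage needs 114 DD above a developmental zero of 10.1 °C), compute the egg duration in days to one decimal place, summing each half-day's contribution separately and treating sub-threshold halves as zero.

Day half: max(0, 19.3 − 10.1) × 0.5 = 9.2 × 0.5 = 4.60 DD.
Night half: max(0, 6.0 − 10.1) × 0.5 = 0.0 × 0.5 = 0.00 DD.
Per 24 h: 4.60 DD/day.
Duration = 114 / 4.60 = 24.783 ≈ 24.8 days.

24.8 days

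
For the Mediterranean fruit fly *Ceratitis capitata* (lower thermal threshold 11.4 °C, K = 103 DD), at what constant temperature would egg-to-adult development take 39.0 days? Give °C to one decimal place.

Required daily accumulation = 103 / 39.0 = 2.641 DD/day.
T = T_base + 2.641 = 11.4 + 2.641 = 14.041 ≈ 14.0 °C.

14.0 °C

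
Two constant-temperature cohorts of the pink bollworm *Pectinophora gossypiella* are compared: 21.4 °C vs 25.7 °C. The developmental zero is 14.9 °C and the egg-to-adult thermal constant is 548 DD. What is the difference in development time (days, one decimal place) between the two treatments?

At 21.4 °C: 548 / (21.4 − 14.9) = 548 / 6.5 = 84.308 d.
At 25.7 °C: 548 / (25.7 − 14.9) = 548 / 10.8 = 50.741 d.
Difference = |84.308 − 50.741| = 33.567 ≈ 33.6 days.

33.6 days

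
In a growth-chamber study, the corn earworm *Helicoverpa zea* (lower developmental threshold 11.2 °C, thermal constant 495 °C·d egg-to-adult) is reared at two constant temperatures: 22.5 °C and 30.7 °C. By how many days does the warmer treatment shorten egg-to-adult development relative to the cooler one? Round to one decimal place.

18.4 days

At 22.5 °C: 495 / (22.5 − 11.2) = 495 / 11.3 = 43.805 d.
At 30.7 °C: 495 / (30.7 − 11.2) = 495 / 19.5 = 25.385 d.
Difference = |43.805 − 25.385| = 18.421 ≈ 18.4 days.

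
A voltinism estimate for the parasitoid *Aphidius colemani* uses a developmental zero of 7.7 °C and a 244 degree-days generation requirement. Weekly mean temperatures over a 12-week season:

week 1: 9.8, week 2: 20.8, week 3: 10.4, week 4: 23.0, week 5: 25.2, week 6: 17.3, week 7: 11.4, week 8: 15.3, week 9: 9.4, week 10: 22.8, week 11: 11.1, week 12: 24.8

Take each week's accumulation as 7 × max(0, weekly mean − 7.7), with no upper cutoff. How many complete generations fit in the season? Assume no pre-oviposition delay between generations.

3 generations

Weekly DD (7 × max(0, T̄ − 7.7)): 14.7, 91.7, 18.9, 107.1, 122.5, 67.2, 25.9, 53.2, 11.9, 105.7, 23.8, 119.7.
Season total = 762.3 DD.
Complete generations = ⌊762.3 / 244⌋ = 3.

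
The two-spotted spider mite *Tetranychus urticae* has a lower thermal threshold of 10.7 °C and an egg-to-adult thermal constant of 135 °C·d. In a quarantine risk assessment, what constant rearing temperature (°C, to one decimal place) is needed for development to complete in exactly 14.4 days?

Required daily accumulation = 135 / 14.4 = 9.375 DD/day.
T = T_base + 9.375 = 10.7 + 9.375 = 20.075 ≈ 20.1 °C.

20.1 °C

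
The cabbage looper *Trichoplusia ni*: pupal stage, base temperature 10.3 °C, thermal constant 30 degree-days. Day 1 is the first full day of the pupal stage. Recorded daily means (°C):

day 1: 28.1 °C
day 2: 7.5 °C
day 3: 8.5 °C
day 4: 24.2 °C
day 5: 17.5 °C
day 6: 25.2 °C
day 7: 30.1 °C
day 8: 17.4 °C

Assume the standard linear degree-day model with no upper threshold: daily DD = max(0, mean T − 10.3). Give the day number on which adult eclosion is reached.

day 4

Daily DD above 10.3 °C: 17.8, 0.0, 0.0, 13.9, 7.2, 14.9, 19.8, 7.1.
Cumulative: 17.8, 17.8, 17.8, 31.7, 38.9, 53.8, 73.6, 80.7.
The total first reaches 30 DD on day 4.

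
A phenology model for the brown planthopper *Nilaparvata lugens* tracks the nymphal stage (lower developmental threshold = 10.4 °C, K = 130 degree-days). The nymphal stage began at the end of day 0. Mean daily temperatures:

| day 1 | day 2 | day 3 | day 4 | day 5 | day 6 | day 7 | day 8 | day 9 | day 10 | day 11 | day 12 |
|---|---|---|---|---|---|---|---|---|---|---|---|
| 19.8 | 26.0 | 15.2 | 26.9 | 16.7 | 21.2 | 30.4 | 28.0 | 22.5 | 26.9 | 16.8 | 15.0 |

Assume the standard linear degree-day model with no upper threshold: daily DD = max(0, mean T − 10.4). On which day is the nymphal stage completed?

day 11

Daily DD above 10.4 °C: 9.4, 15.6, 4.8, 16.5, 6.3, 10.8, 20.0, 17.6, 12.1, 16.5, 6.4, 4.6.
Cumulative: 9.4, 25.0, 29.8, 46.3, 52.6, 63.4, 83.4, 101.0, 113.1, 129.6, 136.0, 140.6.
The total first reaches 130 DD on day 11.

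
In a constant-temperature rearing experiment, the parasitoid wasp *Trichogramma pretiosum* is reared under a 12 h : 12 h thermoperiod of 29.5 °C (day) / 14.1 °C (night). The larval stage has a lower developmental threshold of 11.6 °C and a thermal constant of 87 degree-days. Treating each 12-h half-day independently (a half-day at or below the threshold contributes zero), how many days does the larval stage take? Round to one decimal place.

8.5 days

Day half: max(0, 29.5 − 11.6) × 0.5 = 17.9 × 0.5 = 8.95 DD.
Night half: max(0, 14.1 − 11.6) × 0.5 = 2.5 × 0.5 = 1.25 DD.
Per 24 h: 10.20 DD/day.
Duration = 87 / 10.20 = 8.529 ≈ 8.5 days.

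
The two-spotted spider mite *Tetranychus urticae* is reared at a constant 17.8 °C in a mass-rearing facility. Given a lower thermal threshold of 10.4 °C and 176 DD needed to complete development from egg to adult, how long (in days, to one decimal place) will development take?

Daily accumulation = 17.8 − 10.4 = 7.4 DD/day.
Duration = 176 / 7.4 = 23.784 ≈ 23.8 days.

23.8 days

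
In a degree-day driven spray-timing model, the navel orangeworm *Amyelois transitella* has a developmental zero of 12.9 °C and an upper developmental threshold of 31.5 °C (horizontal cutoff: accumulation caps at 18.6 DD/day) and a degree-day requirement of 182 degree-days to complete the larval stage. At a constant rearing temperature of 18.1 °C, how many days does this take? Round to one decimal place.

Daily accumulation = 18.1 − 12.9 = 5.2 DD/day.
Duration = 182 / 5.2 = 35.000 ≈ 35.0 days.

35.0 days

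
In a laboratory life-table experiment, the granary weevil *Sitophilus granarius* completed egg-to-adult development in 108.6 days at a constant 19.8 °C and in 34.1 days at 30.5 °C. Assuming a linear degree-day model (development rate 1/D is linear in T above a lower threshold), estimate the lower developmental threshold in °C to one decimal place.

Linear rate model ⇒ the product D·(T − T_b) is constant across temperatures.
108.6·(19.8 − T_b) = 34.1·(30.5 − T_b)
T_b = (108.6·19.8 − 34.1·30.5) / (108.6 − 34.1) = 1110.23 / 74.5 = 14.902 °C ≈ 14.9 °C.

14.9 °C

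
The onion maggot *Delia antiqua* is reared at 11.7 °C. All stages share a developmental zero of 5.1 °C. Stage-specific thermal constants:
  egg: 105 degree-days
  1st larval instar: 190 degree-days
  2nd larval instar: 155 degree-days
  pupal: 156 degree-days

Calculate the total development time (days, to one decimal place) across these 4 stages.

91.8 days

Daily accumulation at 11.7 °C = 11.7 − 5.1 = 6.6 DD/day.
Total K = 105 + 190 + 155 + 156 = 606 DD.
Total duration = 606 / 6.6 = 91.818 ≈ 91.8 days.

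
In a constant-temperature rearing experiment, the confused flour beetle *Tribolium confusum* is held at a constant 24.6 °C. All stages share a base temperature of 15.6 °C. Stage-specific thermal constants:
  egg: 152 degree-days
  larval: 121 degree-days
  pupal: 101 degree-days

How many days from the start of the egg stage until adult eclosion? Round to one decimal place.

Daily accumulation at 24.6 °C = 24.6 − 15.6 = 9.0 DD/day.
Total K = 152 + 121 + 101 = 374 DD.
Total duration = 374 / 9.0 = 41.556 ≈ 41.6 days.

41.6 days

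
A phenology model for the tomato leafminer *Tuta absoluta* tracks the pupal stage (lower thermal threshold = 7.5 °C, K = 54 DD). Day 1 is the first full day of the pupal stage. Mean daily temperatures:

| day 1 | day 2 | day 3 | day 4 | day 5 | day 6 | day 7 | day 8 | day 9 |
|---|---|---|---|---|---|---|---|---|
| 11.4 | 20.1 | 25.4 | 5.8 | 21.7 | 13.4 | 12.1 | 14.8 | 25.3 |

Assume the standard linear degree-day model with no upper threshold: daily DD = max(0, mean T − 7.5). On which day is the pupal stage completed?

day 6

Daily DD above 7.5 °C: 3.9, 12.6, 17.9, 0.0, 14.2, 5.9, 4.6, 7.3, 17.8.
Cumulative: 3.9, 16.5, 34.4, 34.4, 48.6, 54.5, 59.1, 66.4, 84.2.
The total first reaches 54 DD on day 6.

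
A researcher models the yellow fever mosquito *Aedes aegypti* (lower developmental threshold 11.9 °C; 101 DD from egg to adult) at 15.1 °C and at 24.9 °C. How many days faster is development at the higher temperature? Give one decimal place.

23.8 days

At 15.1 °C: 101 / (15.1 − 11.9) = 101 / 3.2 = 31.563 d.
At 24.9 °C: 101 / (24.9 − 11.9) = 101 / 13.0 = 7.769 d.
Difference = |31.563 − 7.769| = 23.793 ≈ 23.8 days.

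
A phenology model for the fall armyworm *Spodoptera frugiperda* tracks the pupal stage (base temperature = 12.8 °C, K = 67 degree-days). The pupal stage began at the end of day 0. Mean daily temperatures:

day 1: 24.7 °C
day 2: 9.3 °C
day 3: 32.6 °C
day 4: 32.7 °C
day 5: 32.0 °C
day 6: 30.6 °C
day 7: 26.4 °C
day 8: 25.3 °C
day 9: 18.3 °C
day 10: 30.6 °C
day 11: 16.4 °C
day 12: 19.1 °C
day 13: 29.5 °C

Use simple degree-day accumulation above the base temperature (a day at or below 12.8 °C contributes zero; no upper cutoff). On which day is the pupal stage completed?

day 5

Daily DD above 12.8 °C: 11.9, 0.0, 19.8, 19.9, 19.2, 17.8, 13.6, 12.5, 5.5, 17.8, 3.6, 6.3, 16.7.
Cumulative: 11.9, 11.9, 31.7, 51.6, 70.8, 88.6, 102.2, 114.7, 120.2, 138.0, 141.6, 147.9, 164.6.
The total first reaches 67 DD on day 5.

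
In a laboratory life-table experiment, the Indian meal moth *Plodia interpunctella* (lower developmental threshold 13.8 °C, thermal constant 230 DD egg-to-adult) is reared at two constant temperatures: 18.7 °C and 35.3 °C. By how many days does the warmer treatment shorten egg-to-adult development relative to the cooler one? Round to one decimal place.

36.2 days

At 18.7 °C: 230 / (18.7 − 13.8) = 230 / 4.9 = 46.939 d.
At 35.3 °C: 230 / (35.3 − 13.8) = 230 / 21.5 = 10.698 d.
Difference = |46.939 − 10.698| = 36.241 ≈ 36.2 days.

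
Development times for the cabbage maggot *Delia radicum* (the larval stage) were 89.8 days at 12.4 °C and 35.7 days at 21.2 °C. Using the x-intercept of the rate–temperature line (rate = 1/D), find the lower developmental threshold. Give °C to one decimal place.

6.6 °C

Equal thermal constants: D₁(T₁ − T_b) = D₂(T₂ − T_b).
89.8·(12.4 − T_b) = 35.7·(21.2 − T_b)
T_b = (89.8·12.4 − 35.7·21.2) / (89.8 − 35.7) = 356.68 / 54.1 = 6.593 °C ≈ 6.6 °C.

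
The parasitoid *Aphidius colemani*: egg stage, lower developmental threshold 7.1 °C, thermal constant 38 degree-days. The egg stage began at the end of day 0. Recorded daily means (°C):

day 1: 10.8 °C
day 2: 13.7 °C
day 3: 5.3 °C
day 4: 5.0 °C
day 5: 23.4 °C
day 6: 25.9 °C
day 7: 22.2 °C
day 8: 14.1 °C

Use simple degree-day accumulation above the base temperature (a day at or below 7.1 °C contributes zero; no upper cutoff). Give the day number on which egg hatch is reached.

Daily DD above 7.1 °C: 3.7, 6.6, 0.0, 0.0, 16.3, 18.8, 15.1, 7.0.
Cumulative: 3.7, 10.3, 10.3, 10.3, 26.6, 45.4, 60.5, 67.5.
The total first reaches 38 DD on day 6.

day 6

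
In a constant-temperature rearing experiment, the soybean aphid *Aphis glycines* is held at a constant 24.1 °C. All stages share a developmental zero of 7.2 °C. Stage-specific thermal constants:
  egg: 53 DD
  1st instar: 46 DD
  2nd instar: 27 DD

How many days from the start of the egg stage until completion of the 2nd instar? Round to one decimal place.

Daily accumulation at 24.1 °C = 24.1 − 7.2 = 16.9 DD/day.
Total K = 53 + 46 + 27 = 126 DD.
Total duration = 126 / 16.9 = 7.456 ≈ 7.5 days.

7.5 days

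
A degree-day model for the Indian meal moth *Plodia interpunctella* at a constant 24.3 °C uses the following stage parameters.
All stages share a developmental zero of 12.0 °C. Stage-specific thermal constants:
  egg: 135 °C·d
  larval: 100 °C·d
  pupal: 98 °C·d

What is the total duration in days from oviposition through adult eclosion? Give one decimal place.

27.1 days

Daily accumulation at 24.3 °C = 24.3 − 12.0 = 12.3 DD/day.
Total K = 135 + 100 + 98 = 333 DD.
Total duration = 333 / 12.3 = 27.073 ≈ 27.1 days.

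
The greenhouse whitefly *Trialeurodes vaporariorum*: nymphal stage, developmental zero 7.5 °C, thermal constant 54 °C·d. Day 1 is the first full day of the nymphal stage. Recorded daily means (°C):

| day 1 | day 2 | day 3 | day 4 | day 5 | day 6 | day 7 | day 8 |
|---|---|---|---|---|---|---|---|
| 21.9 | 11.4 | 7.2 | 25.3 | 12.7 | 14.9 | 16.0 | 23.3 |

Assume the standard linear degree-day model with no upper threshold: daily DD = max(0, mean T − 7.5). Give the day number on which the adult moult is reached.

day 7

Daily DD above 7.5 °C: 14.4, 3.9, 0.0, 17.8, 5.2, 7.4, 8.5, 15.8.
Cumulative: 14.4, 18.3, 18.3, 36.1, 41.3, 48.7, 57.2, 73.0.
The total first reaches 54 DD on day 7.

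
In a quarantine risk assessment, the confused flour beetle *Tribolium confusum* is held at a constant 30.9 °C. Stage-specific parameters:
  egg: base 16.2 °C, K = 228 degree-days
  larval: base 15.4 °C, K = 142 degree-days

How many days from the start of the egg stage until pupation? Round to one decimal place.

24.7 days

egg: 228 / (30.9 − 16.2) = 228 / 14.7 = 15.510 d.
larval: 142 / (30.9 − 15.4) = 142 / 15.5 = 9.161 d.
Sum = 24.671 ≈ 24.7 days.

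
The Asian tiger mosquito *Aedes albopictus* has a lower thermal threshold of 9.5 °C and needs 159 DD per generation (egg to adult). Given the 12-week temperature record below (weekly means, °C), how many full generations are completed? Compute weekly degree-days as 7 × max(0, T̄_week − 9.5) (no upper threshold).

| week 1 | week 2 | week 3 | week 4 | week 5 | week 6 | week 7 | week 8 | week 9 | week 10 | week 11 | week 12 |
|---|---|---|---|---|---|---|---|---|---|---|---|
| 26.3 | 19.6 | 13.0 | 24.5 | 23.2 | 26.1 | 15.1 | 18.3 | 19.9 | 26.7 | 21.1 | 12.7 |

5 generations

Weekly DD (7 × max(0, T̄ − 9.5)): 117.6, 70.7, 24.5, 105.0, 95.9, 116.2, 39.2, 61.6, 72.8, 120.4, 81.2, 22.4.
Season total = 927.5 DD.
Complete generations = ⌊927.5 / 159⌋ = 5.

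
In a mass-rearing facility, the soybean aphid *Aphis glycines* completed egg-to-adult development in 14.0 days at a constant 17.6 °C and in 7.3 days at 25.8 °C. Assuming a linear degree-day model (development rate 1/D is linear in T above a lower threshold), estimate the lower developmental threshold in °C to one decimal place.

8.7 °C

Linear rate model ⇒ the product D·(T − T_b) is constant across temperatures.
14.0·(17.6 − T_b) = 7.3·(25.8 − T_b)
T_b = (14.0·17.6 − 7.3·25.8) / (14.0 − 7.3) = 58.06 / 6.7 = 8.666 °C ≈ 8.7 °C.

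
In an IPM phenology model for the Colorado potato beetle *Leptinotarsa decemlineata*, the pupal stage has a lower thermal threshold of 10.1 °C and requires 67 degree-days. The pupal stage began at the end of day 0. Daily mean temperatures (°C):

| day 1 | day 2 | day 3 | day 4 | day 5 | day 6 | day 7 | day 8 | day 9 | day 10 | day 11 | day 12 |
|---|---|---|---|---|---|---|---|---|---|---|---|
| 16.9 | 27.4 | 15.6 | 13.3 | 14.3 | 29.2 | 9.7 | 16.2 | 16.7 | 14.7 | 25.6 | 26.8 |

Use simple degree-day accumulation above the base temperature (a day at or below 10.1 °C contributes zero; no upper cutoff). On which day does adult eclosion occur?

Daily DD above 10.1 °C: 6.8, 17.3, 5.5, 3.2, 4.2, 19.1, 0.0, 6.1, 6.6, 4.6, 15.5, 16.7.
Cumulative: 6.8, 24.1, 29.6, 32.8, 37.0, 56.1, 56.1, 62.2, 68.8, 73.4, 88.9, 105.6.
The total first reaches 67 DD on day 9.

day 9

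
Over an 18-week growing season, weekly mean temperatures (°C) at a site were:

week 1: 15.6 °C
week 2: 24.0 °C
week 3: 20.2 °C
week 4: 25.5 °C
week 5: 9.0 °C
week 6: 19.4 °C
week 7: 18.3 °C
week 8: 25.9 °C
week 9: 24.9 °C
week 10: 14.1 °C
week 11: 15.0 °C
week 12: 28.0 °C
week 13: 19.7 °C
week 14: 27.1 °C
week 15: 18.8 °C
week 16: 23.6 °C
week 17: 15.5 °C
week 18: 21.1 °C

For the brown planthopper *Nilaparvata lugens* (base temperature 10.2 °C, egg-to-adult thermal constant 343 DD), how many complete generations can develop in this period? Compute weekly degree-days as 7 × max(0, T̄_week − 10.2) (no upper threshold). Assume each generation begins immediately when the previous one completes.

Weekly DD (7 × max(0, T̄ − 10.2)): 37.8, 96.6, 70.0, 107.1, 0.0, 64.4, 56.7, 109.9, 102.9, 27.3, 33.6, 124.6, 66.5, 118.3, 60.2, 93.8, 37.1, 76.3.
Season total = 1283.1 DD.
Complete generations = ⌊1283.1 / 343⌋ = 3.

3 generations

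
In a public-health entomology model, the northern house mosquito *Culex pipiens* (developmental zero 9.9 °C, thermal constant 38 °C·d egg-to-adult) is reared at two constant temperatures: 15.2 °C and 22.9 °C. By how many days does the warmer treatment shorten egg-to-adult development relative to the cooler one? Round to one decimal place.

At 15.2 °C: 38 / (15.2 − 9.9) = 38 / 5.3 = 7.170 d.
At 22.9 °C: 38 / (22.9 − 9.9) = 38 / 13.0 = 2.923 d.
Difference = |7.170 − 2.923| = 4.247 ≈ 4.2 days.

4.2 days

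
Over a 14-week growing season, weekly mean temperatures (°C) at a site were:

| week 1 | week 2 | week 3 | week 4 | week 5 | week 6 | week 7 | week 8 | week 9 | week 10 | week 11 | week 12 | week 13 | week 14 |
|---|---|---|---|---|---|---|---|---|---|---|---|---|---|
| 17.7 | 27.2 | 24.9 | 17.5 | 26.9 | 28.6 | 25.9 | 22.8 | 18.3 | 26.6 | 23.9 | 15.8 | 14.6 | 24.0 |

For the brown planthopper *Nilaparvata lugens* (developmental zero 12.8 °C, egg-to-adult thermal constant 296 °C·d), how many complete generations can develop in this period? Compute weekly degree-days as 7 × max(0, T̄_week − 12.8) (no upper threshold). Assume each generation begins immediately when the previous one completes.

3 generations

Weekly DD (7 × max(0, T̄ − 12.8)): 34.3, 100.8, 84.7, 32.9, 98.7, 110.6, 91.7, 70.0, 38.5, 96.6, 77.7, 21.0, 12.6, 78.4.
Season total = 948.5 DD.
Complete generations = ⌊948.5 / 296⌋ = 3.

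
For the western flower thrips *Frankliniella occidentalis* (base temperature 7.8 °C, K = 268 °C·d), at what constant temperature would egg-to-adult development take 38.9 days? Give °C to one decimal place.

14.7 °C

Required daily accumulation = 268 / 38.9 = 6.889 DD/day.
T = T_base + 6.889 = 7.8 + 6.889 = 14.689 ≈ 14.7 °C.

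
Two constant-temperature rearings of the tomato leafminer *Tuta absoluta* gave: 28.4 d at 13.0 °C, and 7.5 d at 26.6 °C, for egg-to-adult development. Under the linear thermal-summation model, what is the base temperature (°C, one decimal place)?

8.1 °C

Equal thermal constants: D₁(T₁ − T_b) = D₂(T₂ − T_b).
28.4·(13.0 − T_b) = 7.5·(26.6 − T_b)
T_b = (28.4·13.0 − 7.5·26.6) / (28.4 − 7.5) = 169.70 / 20.9 = 8.120 °C ≈ 8.1 °C.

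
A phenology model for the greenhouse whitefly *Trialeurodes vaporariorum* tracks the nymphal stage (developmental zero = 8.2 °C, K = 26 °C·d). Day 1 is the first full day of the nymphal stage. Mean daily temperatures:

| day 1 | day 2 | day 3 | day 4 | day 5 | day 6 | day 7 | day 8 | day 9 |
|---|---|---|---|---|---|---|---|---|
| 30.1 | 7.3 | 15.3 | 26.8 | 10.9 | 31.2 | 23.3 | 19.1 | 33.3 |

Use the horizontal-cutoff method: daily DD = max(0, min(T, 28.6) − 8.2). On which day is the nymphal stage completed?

Daily DD above 8.2 °C (capped at 20.4): 20.4, 0.0, 7.1, 18.6, 2.7, 20.4, 15.1, 10.9, 20.4.
Cumulative: 20.4, 20.4, 27.5, 46.1, 48.8, 69.2, 84.3, 95.2, 115.6.
The total first reaches 26 DD on day 3.

day 3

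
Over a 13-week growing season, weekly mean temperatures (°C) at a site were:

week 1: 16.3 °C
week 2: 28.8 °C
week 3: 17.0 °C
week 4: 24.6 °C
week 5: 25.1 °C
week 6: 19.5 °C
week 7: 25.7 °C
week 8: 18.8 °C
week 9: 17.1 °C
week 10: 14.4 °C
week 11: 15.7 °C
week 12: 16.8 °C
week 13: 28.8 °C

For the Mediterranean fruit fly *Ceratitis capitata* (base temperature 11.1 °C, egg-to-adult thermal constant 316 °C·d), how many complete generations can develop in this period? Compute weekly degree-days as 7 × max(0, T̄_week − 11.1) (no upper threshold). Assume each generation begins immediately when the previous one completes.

2 generations

Weekly DD (7 × max(0, T̄ − 11.1)): 36.4, 123.9, 41.3, 94.5, 98.0, 58.8, 102.2, 53.9, 42.0, 23.1, 32.2, 39.9, 123.9.
Season total = 870.1 DD.
Complete generations = ⌊870.1 / 316⌋ = 2.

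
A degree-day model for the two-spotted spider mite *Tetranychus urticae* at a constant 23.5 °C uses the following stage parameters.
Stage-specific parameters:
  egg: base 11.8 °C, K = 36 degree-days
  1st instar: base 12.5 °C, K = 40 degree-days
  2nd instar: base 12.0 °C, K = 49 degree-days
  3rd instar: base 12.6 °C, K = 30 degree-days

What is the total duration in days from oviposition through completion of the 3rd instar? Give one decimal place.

13.7 days

egg: 36 / (23.5 − 11.8) = 36 / 11.7 = 3.077 d.
1st instar: 40 / (23.5 − 12.5) = 40 / 11.0 = 3.636 d.
2nd instar: 49 / (23.5 − 12.0) = 49 / 11.5 = 4.261 d.
3rd instar: 30 / (23.5 − 12.6) = 30 / 10.9 = 2.752 d.
Sum = 13.726 ≈ 13.7 days.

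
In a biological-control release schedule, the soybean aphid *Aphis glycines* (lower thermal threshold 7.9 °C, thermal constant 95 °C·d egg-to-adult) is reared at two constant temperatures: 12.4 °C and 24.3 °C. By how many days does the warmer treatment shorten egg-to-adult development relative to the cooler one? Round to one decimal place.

At 12.4 °C: 95 / (12.4 − 7.9) = 95 / 4.5 = 21.111 d.
At 24.3 °C: 95 / (24.3 − 7.9) = 95 / 16.4 = 5.793 d.
Difference = |21.111 − 5.793| = 15.318 ≈ 15.3 days.

15.3 days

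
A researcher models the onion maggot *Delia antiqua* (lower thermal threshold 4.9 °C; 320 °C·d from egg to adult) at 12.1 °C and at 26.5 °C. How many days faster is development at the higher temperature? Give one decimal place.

At 12.1 °C: 320 / (12.1 − 4.9) = 320 / 7.2 = 44.444 d.
At 26.5 °C: 320 / (26.5 − 4.9) = 320 / 21.6 = 14.815 d.
Difference = |44.444 − 14.815| = 29.630 ≈ 29.6 days.

29.6 days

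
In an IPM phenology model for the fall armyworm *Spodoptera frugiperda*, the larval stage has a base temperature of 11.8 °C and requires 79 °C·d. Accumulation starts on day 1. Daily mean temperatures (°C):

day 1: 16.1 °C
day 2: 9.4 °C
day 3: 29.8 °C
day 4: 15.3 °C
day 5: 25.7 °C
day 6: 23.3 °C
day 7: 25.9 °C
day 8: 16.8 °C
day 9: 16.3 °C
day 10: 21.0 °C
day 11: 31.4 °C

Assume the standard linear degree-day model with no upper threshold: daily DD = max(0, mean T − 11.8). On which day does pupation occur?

Daily DD above 11.8 °C: 4.3, 0.0, 18.0, 3.5, 13.9, 11.5, 14.1, 5.0, 4.5, 9.2, 19.6.
Cumulative: 4.3, 4.3, 22.3, 25.8, 39.7, 51.2, 65.3, 70.3, 74.8, 84.0, 103.6.
The total first reaches 79 DD on day 10.

day 10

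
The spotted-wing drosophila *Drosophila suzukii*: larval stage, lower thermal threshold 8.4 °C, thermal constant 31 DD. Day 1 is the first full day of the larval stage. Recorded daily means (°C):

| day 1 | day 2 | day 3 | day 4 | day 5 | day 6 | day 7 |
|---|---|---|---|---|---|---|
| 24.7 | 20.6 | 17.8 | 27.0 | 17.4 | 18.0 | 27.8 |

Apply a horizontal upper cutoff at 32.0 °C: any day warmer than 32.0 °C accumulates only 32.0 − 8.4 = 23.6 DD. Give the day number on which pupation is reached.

day 3

Daily DD above 8.4 °C (capped at 23.6): 16.3, 12.2, 9.4, 18.6, 9.0, 9.6, 19.4.
Cumulative: 16.3, 28.5, 37.9, 56.5, 65.5, 75.1, 94.5.
The total first reaches 31 DD on day 3.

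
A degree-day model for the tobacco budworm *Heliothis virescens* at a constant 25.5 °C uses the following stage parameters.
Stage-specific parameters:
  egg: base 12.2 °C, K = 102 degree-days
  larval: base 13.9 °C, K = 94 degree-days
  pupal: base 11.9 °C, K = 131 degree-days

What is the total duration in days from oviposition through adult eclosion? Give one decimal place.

25.4 days

egg: 102 / (25.5 − 12.2) = 102 / 13.3 = 7.669 d.
larval: 94 / (25.5 − 13.9) = 94 / 11.6 = 8.103 d.
pupal: 131 / (25.5 − 11.9) = 131 / 13.6 = 9.632 d.
Sum = 25.405 ≈ 25.4 days.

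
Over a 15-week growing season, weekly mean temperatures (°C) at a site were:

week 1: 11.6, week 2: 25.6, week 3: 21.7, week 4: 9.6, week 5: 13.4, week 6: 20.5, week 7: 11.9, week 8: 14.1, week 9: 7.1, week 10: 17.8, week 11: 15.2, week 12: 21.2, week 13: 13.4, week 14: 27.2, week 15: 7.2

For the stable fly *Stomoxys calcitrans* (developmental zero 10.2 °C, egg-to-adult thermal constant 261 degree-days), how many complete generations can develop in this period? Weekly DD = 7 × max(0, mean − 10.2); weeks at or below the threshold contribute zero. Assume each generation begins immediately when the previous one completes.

Weekly DD (7 × max(0, T̄ − 10.2)): 9.8, 107.8, 80.5, 0.0, 22.4, 72.1, 11.9, 27.3, 0.0, 53.2, 35.0, 77.0, 22.4, 119.0, 0.0.
Season total = 638.4 DD.
Complete generations = ⌊638.4 / 261⌋ = 2.

2 generations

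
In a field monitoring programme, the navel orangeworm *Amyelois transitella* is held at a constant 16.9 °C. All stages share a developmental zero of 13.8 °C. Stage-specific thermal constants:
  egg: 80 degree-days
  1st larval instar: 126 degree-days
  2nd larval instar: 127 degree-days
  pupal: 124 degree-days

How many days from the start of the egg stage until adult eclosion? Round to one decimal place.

Daily accumulation at 16.9 °C = 16.9 − 13.8 = 3.1 DD/day.
Total K = 80 + 126 + 127 + 124 = 457 DD.
Total duration = 457 / 3.1 = 147.419 ≈ 147.4 days.

147.4 days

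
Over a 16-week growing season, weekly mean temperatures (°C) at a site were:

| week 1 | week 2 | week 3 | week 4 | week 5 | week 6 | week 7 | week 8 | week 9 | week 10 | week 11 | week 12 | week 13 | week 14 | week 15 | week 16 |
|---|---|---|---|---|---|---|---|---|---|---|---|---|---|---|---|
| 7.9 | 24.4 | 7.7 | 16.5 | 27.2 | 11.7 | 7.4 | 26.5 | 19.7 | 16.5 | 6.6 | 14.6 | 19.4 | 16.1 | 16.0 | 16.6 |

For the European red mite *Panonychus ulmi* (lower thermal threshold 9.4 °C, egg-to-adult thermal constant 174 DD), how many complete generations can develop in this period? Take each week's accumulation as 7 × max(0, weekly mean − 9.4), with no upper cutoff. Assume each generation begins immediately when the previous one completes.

Weekly DD (7 × max(0, T̄ − 9.4)): 0.0, 105.0, 0.0, 49.7, 124.6, 16.1, 0.0, 119.7, 72.1, 49.7, 0.0, 36.4, 70.0, 46.9, 46.2, 50.4.
Season total = 786.8 DD.
Complete generations = ⌊786.8 / 174⌋ = 4.

4 generations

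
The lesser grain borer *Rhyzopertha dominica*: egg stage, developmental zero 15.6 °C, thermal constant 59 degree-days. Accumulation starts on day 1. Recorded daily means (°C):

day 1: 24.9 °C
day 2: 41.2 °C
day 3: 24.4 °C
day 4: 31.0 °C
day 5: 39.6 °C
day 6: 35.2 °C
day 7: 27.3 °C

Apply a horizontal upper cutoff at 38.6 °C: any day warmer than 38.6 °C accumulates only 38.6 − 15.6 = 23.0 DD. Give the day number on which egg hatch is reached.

day 5

Daily DD above 15.6 °C (capped at 23.0): 9.3, 23.0, 8.8, 15.4, 23.0, 19.6, 11.7.
Cumulative: 9.3, 32.3, 41.1, 56.5, 79.5, 99.1, 110.8.
The total first reaches 59 DD on day 5.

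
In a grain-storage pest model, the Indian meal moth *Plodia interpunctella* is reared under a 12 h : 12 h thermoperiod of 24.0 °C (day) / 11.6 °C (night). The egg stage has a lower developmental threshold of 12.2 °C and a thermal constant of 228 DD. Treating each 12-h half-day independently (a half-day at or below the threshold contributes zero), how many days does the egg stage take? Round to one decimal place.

38.6 days

Day half: max(0, 24.0 − 12.2) × 0.5 = 11.8 × 0.5 = 5.90 DD.
Night half: max(0, 11.6 − 12.2) × 0.5 = 0.0 × 0.5 = 0.00 DD.
Per 24 h: 5.90 DD/day.
Duration = 228 / 5.90 = 38.644 ≈ 38.6 days.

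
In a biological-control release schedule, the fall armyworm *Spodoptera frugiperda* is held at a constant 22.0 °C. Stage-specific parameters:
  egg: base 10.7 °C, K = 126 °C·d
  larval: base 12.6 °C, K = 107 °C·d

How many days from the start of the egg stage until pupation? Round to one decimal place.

egg: 126 / (22.0 − 10.7) = 126 / 11.3 = 11.150 d.
larval: 107 / (22.0 − 12.6) = 107 / 9.4 = 11.383 d.
Sum = 22.533 ≈ 22.5 days.

22.5 days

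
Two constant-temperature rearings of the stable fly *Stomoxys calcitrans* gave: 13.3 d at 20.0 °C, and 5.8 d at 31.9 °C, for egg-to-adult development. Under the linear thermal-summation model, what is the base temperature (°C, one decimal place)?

Equal thermal constants: D₁(T₁ − T_b) = D₂(T₂ − T_b).
13.3·(20.0 − T_b) = 5.8·(31.9 − T_b)
T_b = (13.3·20.0 − 5.8·31.9) / (13.3 − 5.8) = 80.98 / 7.5 = 10.797 °C ≈ 10.8 °C.

10.8 °C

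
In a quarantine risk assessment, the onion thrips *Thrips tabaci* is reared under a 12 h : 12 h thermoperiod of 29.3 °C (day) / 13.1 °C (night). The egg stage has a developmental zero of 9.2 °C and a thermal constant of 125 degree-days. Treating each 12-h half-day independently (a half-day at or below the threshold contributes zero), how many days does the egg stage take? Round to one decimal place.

10.4 days

Day half: max(0, 29.3 − 9.2) × 0.5 = 20.1 × 0.5 = 10.05 DD.
Night half: max(0, 13.1 − 9.2) × 0.5 = 3.9 × 0.5 = 1.95 DD.
Per 24 h: 12.00 DD/day.
Duration = 125 / 12.00 = 10.417 ≈ 10.4 days.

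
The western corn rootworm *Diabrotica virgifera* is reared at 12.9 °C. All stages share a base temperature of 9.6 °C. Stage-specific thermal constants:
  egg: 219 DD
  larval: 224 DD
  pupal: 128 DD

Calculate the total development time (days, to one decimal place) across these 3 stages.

Daily accumulation at 12.9 °C = 12.9 − 9.6 = 3.3 DD/day.
Total K = 219 + 224 + 128 = 571 DD.
Total duration = 571 / 3.3 = 173.030 ≈ 173.0 days.

173.0 days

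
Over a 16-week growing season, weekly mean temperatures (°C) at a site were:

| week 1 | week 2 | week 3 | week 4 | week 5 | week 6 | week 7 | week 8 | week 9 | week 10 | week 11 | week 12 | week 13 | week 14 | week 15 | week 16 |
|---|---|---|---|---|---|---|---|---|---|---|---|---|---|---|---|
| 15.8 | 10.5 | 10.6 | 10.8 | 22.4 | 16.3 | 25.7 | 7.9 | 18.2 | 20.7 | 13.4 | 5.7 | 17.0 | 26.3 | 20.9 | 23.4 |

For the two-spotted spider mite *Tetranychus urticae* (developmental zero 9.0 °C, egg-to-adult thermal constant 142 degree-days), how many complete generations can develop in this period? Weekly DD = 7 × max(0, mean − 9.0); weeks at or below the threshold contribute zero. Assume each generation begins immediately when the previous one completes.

Weekly DD (7 × max(0, T̄ − 9.0)): 47.6, 10.5, 11.2, 12.6, 93.8, 51.1, 116.9, 0.0, 64.4, 81.9, 30.8, 0.0, 56.0, 121.1, 83.3, 100.8.
Season total = 882.0 DD.
Complete generations = ⌊882.0 / 142⌋ = 6.

6 generations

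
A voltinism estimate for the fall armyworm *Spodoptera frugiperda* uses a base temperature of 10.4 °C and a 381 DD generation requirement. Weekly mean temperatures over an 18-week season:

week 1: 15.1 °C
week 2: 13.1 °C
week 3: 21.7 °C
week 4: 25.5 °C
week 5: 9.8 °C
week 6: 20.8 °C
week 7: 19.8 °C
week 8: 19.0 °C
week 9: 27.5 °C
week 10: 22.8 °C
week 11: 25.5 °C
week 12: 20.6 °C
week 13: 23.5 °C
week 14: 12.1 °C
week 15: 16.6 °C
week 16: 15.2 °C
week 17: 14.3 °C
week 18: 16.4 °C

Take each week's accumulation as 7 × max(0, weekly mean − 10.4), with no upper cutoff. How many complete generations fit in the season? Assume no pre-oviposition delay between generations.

Weekly DD (7 × max(0, T̄ − 10.4)): 32.9, 18.9, 79.1, 105.7, 0.0, 72.8, 65.8, 60.2, 119.7, 86.8, 105.7, 71.4, 91.7, 11.9, 43.4, 33.6, 27.3, 42.0.
Season total = 1068.9 DD.
Complete generations = ⌊1068.9 / 381⌋ = 2.

2 generations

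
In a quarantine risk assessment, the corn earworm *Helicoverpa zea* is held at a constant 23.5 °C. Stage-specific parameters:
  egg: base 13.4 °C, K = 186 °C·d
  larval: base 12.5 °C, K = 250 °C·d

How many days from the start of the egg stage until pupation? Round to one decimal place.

41.1 days

egg: 186 / (23.5 − 13.4) = 186 / 10.1 = 18.416 d.
larval: 250 / (23.5 − 12.5) = 250 / 11.0 = 22.727 d.
Sum = 41.143 ≈ 41.1 days.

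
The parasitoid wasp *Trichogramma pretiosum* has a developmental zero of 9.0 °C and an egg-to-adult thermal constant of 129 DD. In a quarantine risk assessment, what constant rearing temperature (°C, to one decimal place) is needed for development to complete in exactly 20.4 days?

Required daily accumulation = 129 / 20.4 = 6.324 DD/day.
T = T_base + 6.324 = 9.0 + 6.324 = 15.324 ≈ 15.3 °C.

15.3 °C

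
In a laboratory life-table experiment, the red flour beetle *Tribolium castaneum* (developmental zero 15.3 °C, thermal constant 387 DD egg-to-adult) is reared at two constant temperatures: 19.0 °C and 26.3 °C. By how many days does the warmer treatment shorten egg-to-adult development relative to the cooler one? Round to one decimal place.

69.4 days

At 19.0 °C: 387 / (19.0 − 15.3) = 387 / 3.7 = 104.595 d.
At 26.3 °C: 387 / (26.3 − 15.3) = 387 / 11.0 = 35.182 d.
Difference = |104.595 − 35.182| = 69.413 ≈ 69.4 days.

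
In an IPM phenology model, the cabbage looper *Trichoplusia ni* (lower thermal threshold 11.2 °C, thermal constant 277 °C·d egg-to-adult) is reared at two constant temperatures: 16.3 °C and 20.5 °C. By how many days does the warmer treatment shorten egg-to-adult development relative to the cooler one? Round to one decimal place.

At 16.3 °C: 277 / (16.3 − 11.2) = 277 / 5.1 = 54.314 d.
At 20.5 °C: 277 / (20.5 − 11.2) = 277 / 9.3 = 29.785 d.
Difference = |54.314 − 29.785| = 24.529 ≈ 24.5 days.

24.5 days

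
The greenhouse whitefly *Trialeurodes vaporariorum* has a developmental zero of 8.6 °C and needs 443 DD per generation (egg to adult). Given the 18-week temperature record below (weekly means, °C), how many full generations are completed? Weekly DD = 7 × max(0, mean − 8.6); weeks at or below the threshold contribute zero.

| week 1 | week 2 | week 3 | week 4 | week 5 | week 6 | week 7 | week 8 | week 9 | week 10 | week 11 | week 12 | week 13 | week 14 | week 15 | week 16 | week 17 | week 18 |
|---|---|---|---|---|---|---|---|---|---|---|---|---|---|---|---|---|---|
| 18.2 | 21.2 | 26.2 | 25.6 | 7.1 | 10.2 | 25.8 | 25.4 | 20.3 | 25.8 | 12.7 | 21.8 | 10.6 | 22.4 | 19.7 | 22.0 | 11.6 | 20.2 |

3 generations

Weekly DD (7 × max(0, T̄ − 8.6)): 67.2, 88.2, 123.2, 119.0, 0.0, 11.2, 120.4, 117.6, 81.9, 120.4, 28.7, 92.4, 14.0, 96.6, 77.7, 93.8, 21.0, 81.2.
Season total = 1354.5 DD.
Complete generations = ⌊1354.5 / 443⌋ = 3.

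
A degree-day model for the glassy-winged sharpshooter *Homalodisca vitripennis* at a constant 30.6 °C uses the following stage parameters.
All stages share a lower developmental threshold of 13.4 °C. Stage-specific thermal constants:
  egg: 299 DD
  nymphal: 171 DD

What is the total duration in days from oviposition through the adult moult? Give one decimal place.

Daily accumulation at 30.6 °C = 30.6 − 13.4 = 17.2 DD/day.
Total K = 299 + 171 = 470 DD.
Total duration = 470 / 17.2 = 27.326 ≈ 27.3 days.

27.3 days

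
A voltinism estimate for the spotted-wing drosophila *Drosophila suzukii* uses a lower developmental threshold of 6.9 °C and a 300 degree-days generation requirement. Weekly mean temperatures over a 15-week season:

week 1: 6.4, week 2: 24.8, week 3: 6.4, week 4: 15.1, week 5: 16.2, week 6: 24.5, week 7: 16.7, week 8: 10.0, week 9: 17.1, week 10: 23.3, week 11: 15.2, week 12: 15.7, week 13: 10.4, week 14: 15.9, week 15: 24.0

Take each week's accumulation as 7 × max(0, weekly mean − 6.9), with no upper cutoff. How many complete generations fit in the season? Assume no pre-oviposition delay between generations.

3 generations

Weekly DD (7 × max(0, T̄ − 6.9)): 0.0, 125.3, 0.0, 57.4, 65.1, 123.2, 68.6, 21.7, 71.4, 114.8, 58.1, 61.6, 24.5, 63.0, 119.7.
Season total = 974.4 DD.
Complete generations = ⌊974.4 / 300⌋ = 3.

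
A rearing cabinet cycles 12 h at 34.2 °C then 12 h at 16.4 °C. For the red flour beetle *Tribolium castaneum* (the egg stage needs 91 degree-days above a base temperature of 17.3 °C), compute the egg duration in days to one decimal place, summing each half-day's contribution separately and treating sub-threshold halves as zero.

10.8 days

Day half: max(0, 34.2 − 17.3) × 0.5 = 16.9 × 0.5 = 8.45 DD.
Night half: max(0, 16.4 − 17.3) × 0.5 = 0.0 × 0.5 = 0.00 DD.
Per 24 h: 8.45 DD/day.
Duration = 91 / 8.45 = 10.769 ≈ 10.8 days.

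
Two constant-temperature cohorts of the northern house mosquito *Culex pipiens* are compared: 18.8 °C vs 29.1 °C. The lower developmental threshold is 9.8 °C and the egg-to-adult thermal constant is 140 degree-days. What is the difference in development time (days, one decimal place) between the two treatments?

8.3 days

At 18.8 °C: 140 / (18.8 − 9.8) = 140 / 9.0 = 15.556 d.
At 29.1 °C: 140 / (29.1 − 9.8) = 140 / 19.3 = 7.254 d.
Difference = |15.556 − 7.254| = 8.302 ≈ 8.3 days.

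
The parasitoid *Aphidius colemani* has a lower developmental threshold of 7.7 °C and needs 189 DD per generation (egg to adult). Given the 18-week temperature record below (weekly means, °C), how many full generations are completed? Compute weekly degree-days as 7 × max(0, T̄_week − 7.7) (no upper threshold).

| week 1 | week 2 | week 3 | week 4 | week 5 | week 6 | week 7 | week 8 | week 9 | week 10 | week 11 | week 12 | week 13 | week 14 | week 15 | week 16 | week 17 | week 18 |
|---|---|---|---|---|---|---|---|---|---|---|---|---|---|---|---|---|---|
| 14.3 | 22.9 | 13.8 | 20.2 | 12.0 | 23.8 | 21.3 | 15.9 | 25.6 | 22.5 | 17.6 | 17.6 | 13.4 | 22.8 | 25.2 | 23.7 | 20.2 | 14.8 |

Weekly DD (7 × max(0, T̄ − 7.7)): 46.2, 106.4, 42.7, 87.5, 30.1, 112.7, 95.2, 57.4, 125.3, 103.6, 69.3, 69.3, 39.9, 105.7, 122.5, 112.0, 87.5, 49.7.
Season total = 1463.0 DD.
Complete generations = ⌊1463.0 / 189⌋ = 7.

7 generations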